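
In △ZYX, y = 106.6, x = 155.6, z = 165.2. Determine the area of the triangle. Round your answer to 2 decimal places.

Semiperimeter s = (165.2 + 106.6 + 155.6)/2 = 213.7.
Heron's formula: area = √(213.7·48.5·107.1·58.1) ≈ 8030.7.

area ≈ 8030.75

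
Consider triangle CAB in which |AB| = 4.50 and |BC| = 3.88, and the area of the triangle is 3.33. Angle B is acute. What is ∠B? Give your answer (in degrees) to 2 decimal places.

From area = ½·|AB|·|BC|·sin B, we get sin B = 2·area/(|AB|·|BC|) ≈ 0.38144.
Taking the acute solution, ∠B ≈ 22.42°.

∠B ≈ 22.42°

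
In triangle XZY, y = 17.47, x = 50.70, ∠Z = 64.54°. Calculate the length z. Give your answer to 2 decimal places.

45.98

By the law of cosines, z² = y² + x² − 2·y·x·cos Z = 2114.2, so z ≈ 45.98.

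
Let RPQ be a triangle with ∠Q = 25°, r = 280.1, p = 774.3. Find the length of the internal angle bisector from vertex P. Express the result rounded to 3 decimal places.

119.048

By the law of cosines, q² = r² + p² − 2·r·p·cos Q = 2.8487e+05, so q ≈ 533.74.
Law of cosines again: cos P = (q² + r² − p²)/(2·q·r) ≈ -0.79001, so ∠P ≈ 142.19°.
The bisector from P has length 2·q·r·cos(∠P/2)/(q+r) ≈ 119.05.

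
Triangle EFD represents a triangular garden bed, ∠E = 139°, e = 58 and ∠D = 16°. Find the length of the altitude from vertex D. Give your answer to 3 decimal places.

The third angle is ∠F = 180° − ∠D − ∠E = 25.00°.
Law of sines: f = e·sin F/sin E ≈ 37.362.
Law of sines: d = e·sin D/sin E ≈ 24.368.
Area = ½·e·f·sin D ≈ 298.65.
The altitude from D has length 2·area/d ≈ 24.512.

h_D ≈ 24.512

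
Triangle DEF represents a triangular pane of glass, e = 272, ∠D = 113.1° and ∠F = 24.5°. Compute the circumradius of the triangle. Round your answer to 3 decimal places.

The third angle is ∠E = 180° − ∠F − ∠D = 42.40°.
Law of sines: d = e·sin D/sin E ≈ 371.04.
Law of sines: f = e·sin F/sin E ≈ 167.28.
Circumradius = e/(2 sin E) ≈ 201.69.

201.690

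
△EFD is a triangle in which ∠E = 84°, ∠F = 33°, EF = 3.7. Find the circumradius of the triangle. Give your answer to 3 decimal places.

R ≈ 2.076

The third angle is ∠D = 180° − ∠E − ∠F = 63.00°.
Law of sines: FD = EF·sin E/sin D ≈ 4.1299.
Law of sines: DE = EF·sin F/sin D ≈ 2.2617.
Circumradius = EF/(2 sin D) ≈ 2.0763.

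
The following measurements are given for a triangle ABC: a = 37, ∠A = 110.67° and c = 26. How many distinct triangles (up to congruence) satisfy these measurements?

c·sin A = 26·sin(110.67°) ≈ 24.33.
Since ∠A is not acute, a triangle exists only if a > c; here a > c, so there is exactly one triangle.

1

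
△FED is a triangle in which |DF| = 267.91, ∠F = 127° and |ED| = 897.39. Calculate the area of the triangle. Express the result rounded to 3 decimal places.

75986.330

Law of sines: sin E = |DF|·sin F/|ED| ≈ 0.23843.
Since |ED| ≥ |DF|, only the acute value applies: ∠E ≈ 13.79°.
Then ∠D = 180° − ∠F − ∠E ≈ 39.21°.
Law of sines gives |FE| = |ED|·sin D/sin F ≈ 710.28.
Area = ½·|ED|·|DF|·sin D ≈ 75986.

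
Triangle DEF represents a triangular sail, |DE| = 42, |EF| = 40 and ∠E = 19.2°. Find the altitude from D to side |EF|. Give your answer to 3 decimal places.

h_D ≈ 13.812

By the law of cosines, |FD|² = |DE|² + |EF|² − 2·|DE|·|EF|·cos E = 190.9, so |FD| ≈ 13.816.
Area = ½·|DE|·|EF|·sin E ≈ 276.25.
The altitude from D has length 2·area/|EF| ≈ 13.812.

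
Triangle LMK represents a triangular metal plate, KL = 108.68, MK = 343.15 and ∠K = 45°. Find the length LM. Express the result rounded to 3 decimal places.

By the law of cosines, LM² = MK² + KL² − 2·MK·KL·cos K = 76822, so LM ≈ 277.17.

277.168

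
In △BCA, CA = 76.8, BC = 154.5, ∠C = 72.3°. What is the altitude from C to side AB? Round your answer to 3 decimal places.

h_C ≈ 75.270

By the law of cosines, AB² = BC² + CA² − 2·BC·CA·cos C = 22553, so AB ≈ 150.18.
Area = ½·BC·CA·sin C ≈ 5652.
The altitude from C has length 2·area/AB ≈ 75.27.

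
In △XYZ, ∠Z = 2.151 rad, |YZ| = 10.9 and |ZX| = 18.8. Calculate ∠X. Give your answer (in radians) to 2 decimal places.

By the law of cosines, |XY|² = |YZ|² + |ZX|² − 2·|YZ|·|ZX|·cos Z = 696.92, so |XY| ≈ 26.399.
Law of cosines again: cos X = (|ZX|² + |XY|² − |YZ|²)/(2·|ZX|·|XY|) ≈ 0.93848, so ∠X ≈ 0.353 rad.

∠X ≈ 0.35 rad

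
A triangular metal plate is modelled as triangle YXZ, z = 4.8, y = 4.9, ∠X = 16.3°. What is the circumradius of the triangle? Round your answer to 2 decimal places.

2.46

By the law of cosines, x² = z² + y² − 2·z·y·cos X = 1.9008, so x ≈ 1.3787.
Area = ½·z·y·sin X ≈ 3.3006.
Circumradius = x/(2 sin X) ≈ 2.4561.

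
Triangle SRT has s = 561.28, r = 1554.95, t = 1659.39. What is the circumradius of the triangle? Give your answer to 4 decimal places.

829.7532

By the law of cosines, cos S = (r² + t² − s²) / (2·r·t) ≈ 0.94107, so ∠S ≈ 19.77°.
Circumradius = s/(2 sin S) ≈ 829.75.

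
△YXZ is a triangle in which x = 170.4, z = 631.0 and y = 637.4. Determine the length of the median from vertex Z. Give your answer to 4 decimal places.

343.6818

Median from Z: ½√(2·y² + 2·x² − z²) ≈ 343.68.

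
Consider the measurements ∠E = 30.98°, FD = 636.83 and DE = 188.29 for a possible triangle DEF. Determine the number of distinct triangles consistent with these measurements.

1

DE·sin E = 188.29·sin(30.98°) ≈ 96.92.
Since FD ≥ DE, exactly one triangle exists.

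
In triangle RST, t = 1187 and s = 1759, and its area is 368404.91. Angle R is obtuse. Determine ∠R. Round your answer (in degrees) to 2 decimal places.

From area = ½·s·t·sin R, we get sin R = 2·area/(s·t) ≈ 0.35289.
Taking the obtuse solution, ∠R ≈ 159.34°.

∠R ≈ 159.34°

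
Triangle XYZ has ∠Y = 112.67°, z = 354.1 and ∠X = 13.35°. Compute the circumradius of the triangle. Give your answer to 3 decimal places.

The third angle is ∠Z = 180° − ∠X − ∠Y = 53.98°.
Law of sines: x = z·sin X/sin Z ≈ 101.09.
Law of sines: y = z·sin Y/sin Z ≈ 403.98.
Circumradius = z/(2 sin Z) ≈ 218.9.

218.901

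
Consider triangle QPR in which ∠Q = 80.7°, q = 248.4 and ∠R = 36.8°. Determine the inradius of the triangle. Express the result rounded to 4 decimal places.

The third angle is ∠P = 180° − ∠R − ∠Q = 62.50°.
Law of sines: p = q·sin P/sin Q ≈ 223.27.
Law of sines: r = q·sin R/sin Q ≈ 150.78.
Area = ½·q·p·sin R ≈ 16611.
Semiperimeter s = (248.4+223.27+150.78)/2 = 311.22.
Inradius = area/s = 16611/311.22 ≈ 53.373.

53.3728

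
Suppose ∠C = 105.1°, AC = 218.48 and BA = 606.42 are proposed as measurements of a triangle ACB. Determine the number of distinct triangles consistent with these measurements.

1

AC·sin C = 218.48·sin(105.1°) ≈ 210.9.
Since ∠C is not acute, a triangle exists only if BA > AC; here BA > AC, so there is exactly one triangle.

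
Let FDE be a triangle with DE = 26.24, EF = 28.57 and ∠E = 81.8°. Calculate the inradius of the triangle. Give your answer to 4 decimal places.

By the law of cosines, FD² = DE² + EF² − 2·DE·EF·cos E = 1290.9, so FD ≈ 35.93.
Area = ½·DE·EF·sin E ≈ 371.01.
Semiperimeter s = (26.24+28.57+35.93)/2 = 45.37.
Inradius = area/s = 371.01/45.37 ≈ 8.1774.

r ≈ 8.1774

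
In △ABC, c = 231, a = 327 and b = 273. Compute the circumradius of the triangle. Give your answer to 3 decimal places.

By the law of cosines, cos A = (b² + c² − a²) / (2·b·c) ≈ 0.16619, so ∠A ≈ 80.43°.
Circumradius = a/(2 sin A) ≈ 165.81.

R ≈ 165.806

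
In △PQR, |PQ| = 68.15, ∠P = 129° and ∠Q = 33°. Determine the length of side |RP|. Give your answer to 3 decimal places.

120.114

The third angle is ∠R = 180° − ∠P − ∠Q = 18.00°.
Law of sines: |RP| = |PQ|·sin Q/sin R ≈ 120.11.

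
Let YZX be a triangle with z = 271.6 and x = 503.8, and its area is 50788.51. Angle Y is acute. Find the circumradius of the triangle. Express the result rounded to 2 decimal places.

R ≈ 255.79

From area = ½·z·x·sin Y, we get sin Y = 2·area/(z·x) ≈ 0.74235.
Taking the acute solution, ∠Y ≈ 47.93°.
Law of cosines then gives y ≈ 379.77.
Circumradius = y/(2 sin Y) ≈ 255.79.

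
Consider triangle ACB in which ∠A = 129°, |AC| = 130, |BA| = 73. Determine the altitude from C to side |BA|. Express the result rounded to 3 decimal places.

By the law of cosines, |CB|² = |BA|² + |AC|² − 2·|BA|·|AC|·cos A = 34174, so |CB| ≈ 184.86.
Area = ½·|BA|·|AC|·sin A ≈ 3687.6.
The altitude from C has length 2·area/|BA| ≈ 101.03.

101.029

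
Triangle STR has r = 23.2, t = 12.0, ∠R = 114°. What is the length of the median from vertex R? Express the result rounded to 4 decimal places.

Law of sines: sin T = t·sin R/r ≈ 0.47252.
Since r ≥ t, only the acute value applies: ∠T ≈ 28.20°.
Then ∠S = 180° − ∠R − ∠T ≈ 37.80°.
Law of sines gives s = r·sin S/sin R ≈ 15.566.
Median from R: ½√(2·s² + 2·t² − r²) ≈ 7.6542.

m_R ≈ 7.6542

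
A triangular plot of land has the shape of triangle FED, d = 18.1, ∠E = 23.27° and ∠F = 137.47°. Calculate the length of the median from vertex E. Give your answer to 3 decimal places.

The third angle is ∠D = 180° − ∠F − ∠E = 19.26°.
Law of sines: f = d·sin F/sin D ≈ 37.093.
Law of sines: e = d·sin E/sin D ≈ 21.678.
Median from E: ½√(2·d² + 2·f² − e²) ≈ 27.097.

27.097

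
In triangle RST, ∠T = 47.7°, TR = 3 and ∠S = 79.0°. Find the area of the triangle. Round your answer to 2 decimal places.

2.72

The third angle is ∠R = 180° − ∠S − ∠T = 53.30°.
Law of sines: ST = TR·sin R/sin S ≈ 2.4503.
Law of sines: RS = TR·sin T/sin S ≈ 2.2604.
Area = ½·TR·ST·sin T ≈ 2.7185.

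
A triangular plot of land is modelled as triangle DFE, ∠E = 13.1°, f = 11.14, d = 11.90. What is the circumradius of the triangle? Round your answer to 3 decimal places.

By the law of cosines, e² = d² + f² − 2·d·f·cos E = 7.4774, so e ≈ 2.7345.
Area = ½·d·f·sin E ≈ 15.023.
Circumradius = e/(2 sin E) ≈ 6.0324.

6.032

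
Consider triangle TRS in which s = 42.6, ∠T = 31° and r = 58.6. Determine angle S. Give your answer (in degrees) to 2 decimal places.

44.81

By the law of cosines, t² = r² + s² − 2·r·s·cos T = 969.12, so t ≈ 31.131.
Law of cosines again: cos S = (t² + r² − s²)/(2·t·r) ≈ 0.70942, so ∠S ≈ 44.81°.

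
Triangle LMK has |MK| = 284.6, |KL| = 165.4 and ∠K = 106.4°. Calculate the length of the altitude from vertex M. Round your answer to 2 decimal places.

273.02

By the law of cosines, |LM|² = |MK|² + |KL|² − 2·|MK|·|KL|·cos K = 1.3494e+05, so |LM| ≈ 367.34.
Area = ½·|MK|·|KL|·sin K ≈ 22579.
The altitude from M has length 2·area/|KL| ≈ 273.02.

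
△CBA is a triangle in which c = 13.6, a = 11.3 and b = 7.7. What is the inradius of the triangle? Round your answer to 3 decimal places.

Semiperimeter s = (13.6 + 7.7 + 11.3)/2 = 16.3.
Heron's formula: area = √(16.3·2.7·8.6·5) ≈ 43.502.
Inradius = area/s = 43.502/16.3 ≈ 2.6688.

2.669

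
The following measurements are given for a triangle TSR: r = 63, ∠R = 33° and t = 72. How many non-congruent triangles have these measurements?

t·sin R = 72·sin(33°) ≈ 39.21.
Since t sin R < r < t (39.21 < 63 < 72), two triangles exist.

2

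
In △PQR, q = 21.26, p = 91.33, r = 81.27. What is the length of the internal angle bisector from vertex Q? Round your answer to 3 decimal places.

t_Q ≈ 85.497

By the law of cosines, cos Q = (r² + p² − q²) / (2·r·p) ≈ 0.97637, so ∠Q ≈ 12.48°.
The bisector from Q has length 2·r·p·cos(∠Q/2)/(r+p) ≈ 85.497.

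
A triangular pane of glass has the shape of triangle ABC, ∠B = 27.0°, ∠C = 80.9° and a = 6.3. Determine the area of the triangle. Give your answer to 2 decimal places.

The third angle is ∠A = 180° − ∠B − ∠C = 72.10°.
Law of sines: b = a·sin B/sin A ≈ 3.0056.
Law of sines: c = a·sin C/sin A ≈ 6.5371.
Area = ½·a·b·sin C ≈ 9.3486.

9.35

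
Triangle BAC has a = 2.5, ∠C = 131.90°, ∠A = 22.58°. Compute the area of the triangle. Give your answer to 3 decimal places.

area ≈ 2.610

The third angle is ∠B = 180° − ∠A − ∠C = 25.52°.
Law of sines: b = a·sin B/sin A ≈ 2.8051.
Law of sines: c = a·sin C/sin A ≈ 4.8461.
Area = ½·a·b·sin C ≈ 2.6098.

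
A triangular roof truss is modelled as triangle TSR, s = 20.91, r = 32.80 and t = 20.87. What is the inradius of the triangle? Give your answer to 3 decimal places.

Semiperimeter p = (20.87 + 20.91 + 32.8)/2 = 37.29.
Heron's formula: area = √(37.29·16.42·16.38·4.49) ≈ 212.21.
Inradius = area/p = 212.21/37.29 ≈ 5.6908.

5.691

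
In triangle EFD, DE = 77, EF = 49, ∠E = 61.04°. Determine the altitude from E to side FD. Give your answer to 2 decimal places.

48.28

By the law of cosines, FD² = DE² + EF² − 2·DE·EF·cos E = 4676.2, so FD ≈ 68.383.
Area = ½·DE·EF·sin E ≈ 1650.6.
The altitude from E has length 2·area/FD ≈ 48.275.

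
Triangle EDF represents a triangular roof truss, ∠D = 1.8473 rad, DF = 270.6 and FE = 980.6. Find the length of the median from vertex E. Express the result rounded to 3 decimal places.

Law of sines: sin E = DF·sin D/FE ≈ 0.26547.
Since FE ≥ DF, only the acute value applies: ∠E ≈ 0.2687 rad.
Then ∠F = π − ∠D − ∠E ≈ 1.0256 rad.
Law of sines gives ED = FE·sin F/sin D ≈ 871.54.
Median from E: ½√(2·FE² + 2·ED² − DF²) ≈ 917.76.

917.756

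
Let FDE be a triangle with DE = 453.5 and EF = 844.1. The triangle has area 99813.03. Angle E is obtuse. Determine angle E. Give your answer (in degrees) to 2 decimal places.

148.57

From area = ½·DE·EF·sin E, we get sin E = 2·area/(DE·EF) ≈ 0.52149.
Taking the obtuse solution, ∠E ≈ 148.57°.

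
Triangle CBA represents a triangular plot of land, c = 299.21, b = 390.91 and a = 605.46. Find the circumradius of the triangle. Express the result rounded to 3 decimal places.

By the law of cosines, cos C = (b² + a² − c²) / (2·b·a) ≈ 0.90811, so ∠C ≈ 24.75°.
Circumradius = c/(2 sin C) ≈ 357.29.

R ≈ 357.290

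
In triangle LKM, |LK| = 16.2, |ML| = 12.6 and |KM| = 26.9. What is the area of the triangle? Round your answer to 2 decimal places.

68.56

Semiperimeter s = (26.9 + 12.6 + 16.2)/2 = 27.85.
Heron's formula: area = √(27.85·0.95·15.25·11.65) ≈ 68.56.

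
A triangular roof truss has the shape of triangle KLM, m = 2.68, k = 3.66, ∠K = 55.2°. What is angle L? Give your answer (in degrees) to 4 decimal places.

∠L ≈ 87.8385°

Law of sines: sin M = m·sin K/k ≈ 0.60128.
Since k ≥ m, only the acute value applies: ∠M ≈ 36.96°.
Then ∠L = 180° − ∠K − ∠M ≈ 87.84°.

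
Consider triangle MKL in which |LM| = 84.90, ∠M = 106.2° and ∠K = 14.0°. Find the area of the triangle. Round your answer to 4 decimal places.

The third angle is ∠L = 180° − ∠M − ∠K = 59.80°.
Law of sines: |KL| = |LM|·sin M/sin K ≈ 337.01.
Law of sines: |MK| = |LM|·sin L/sin K ≈ 303.31.
Area = ½·|LM|·|KL|·sin L ≈ 12364.

area ≈ 12364.2032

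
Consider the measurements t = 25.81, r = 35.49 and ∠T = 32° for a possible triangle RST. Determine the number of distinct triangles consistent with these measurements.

2

r·sin T = 35.49·sin(32°) ≈ 18.81.
Since r sin T < t < r (18.81 < 25.81 < 35.49), two triangles exist.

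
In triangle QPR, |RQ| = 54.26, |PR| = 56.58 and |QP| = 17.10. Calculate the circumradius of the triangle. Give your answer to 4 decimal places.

By the law of cosines, cos Q = (|RQ|² + |QP|² − |PR|²) / (2·|RQ|·|QP|) ≈ 0.01900, so ∠Q ≈ 88.91°.
Circumradius = |PR|/(2 sin Q) ≈ 28.295.

28.2951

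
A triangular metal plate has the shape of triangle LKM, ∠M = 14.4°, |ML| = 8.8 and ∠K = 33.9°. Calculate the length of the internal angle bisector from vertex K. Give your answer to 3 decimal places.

The third angle is ∠L = 180° − ∠K − ∠M = 131.70°.
Law of sines: |KM| = |ML|·sin L/sin K ≈ 11.78.
Law of sines: |LK| = |ML|·sin M/sin K ≈ 3.9238.
The bisector from K has length 2·|LK|·|KM|·cos(∠K/2)/(|LK|+|KM|) ≈ 5.6311.

5.631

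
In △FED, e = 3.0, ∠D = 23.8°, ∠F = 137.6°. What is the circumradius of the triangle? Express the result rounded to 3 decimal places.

R ≈ 4.703

The third angle is ∠E = 180° − ∠D − ∠F = 18.60°.
Law of sines: f = e·sin F/sin E ≈ 6.3422.
Law of sines: d = e·sin D/sin E ≈ 3.7956.
Circumradius = e/(2 sin E) ≈ 4.7028.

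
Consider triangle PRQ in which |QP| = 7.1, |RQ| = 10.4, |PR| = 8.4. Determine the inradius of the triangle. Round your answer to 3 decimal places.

Semiperimeter s = (10.4 + 7.1 + 8.4)/2 = 12.95.
Heron's formula: area = √(12.95·2.55·5.85·4.55) ≈ 29.648.
Inradius = area/s = 29.648/12.95 ≈ 2.2894.

r ≈ 2.289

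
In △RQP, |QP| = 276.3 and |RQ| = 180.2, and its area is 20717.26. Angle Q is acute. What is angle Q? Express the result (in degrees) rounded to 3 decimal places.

∠Q ≈ 56.325°

From area = ½·|RQ|·|QP|·sin Q, we get sin Q = 2·area/(|RQ|·|QP|) ≈ 0.83220.
Taking the acute solution, ∠Q ≈ 56.33°.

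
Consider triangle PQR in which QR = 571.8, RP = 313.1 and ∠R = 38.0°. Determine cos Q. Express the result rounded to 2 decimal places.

0.86

By the law of cosines, PQ² = QR² + RP² − 2·QR·RP·cos R = 1.4283e+05, so PQ ≈ 377.93.
Law of cosines again: cos Q = (PQ² + QR² − RP²)/(2·PQ·QR) ≈ 0.86014, so ∠Q ≈ 30.67°.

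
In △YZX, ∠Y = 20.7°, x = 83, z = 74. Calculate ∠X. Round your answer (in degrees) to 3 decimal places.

∠X ≈ 97.076°

By the law of cosines, y² = z² + x² − 2·z·x·cos Y = 874.01, so y ≈ 29.564.
Law of cosines again: cos X = (y² + z² − x²)/(2·y·z) ≈ -0.12319, so ∠X ≈ 97.08°.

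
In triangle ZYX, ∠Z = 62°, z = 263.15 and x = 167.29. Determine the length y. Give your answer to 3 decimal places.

Law of sines: sin X = x·sin Z/z ≈ 0.56131.
Since z ≥ x, only the acute value applies: ∠X ≈ 34.15°.
Then ∠Y = 180° − ∠Z − ∠X ≈ 83.85°.
Law of sines gives y = z·sin Y/sin Z ≈ 296.32.

296.323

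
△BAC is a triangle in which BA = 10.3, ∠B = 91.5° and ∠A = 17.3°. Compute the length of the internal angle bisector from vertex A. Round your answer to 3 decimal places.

t_A ≈ 10.460

The third angle is ∠C = 180° − ∠B − ∠A = 71.20°.
Law of sines: AC = BA·sin B/sin C ≈ 10.877.
Law of sines: CB = BA·sin A/sin C ≈ 3.2356.
The bisector from A has length 2·BA·AC·cos(∠A/2)/(BA+AC) ≈ 10.46.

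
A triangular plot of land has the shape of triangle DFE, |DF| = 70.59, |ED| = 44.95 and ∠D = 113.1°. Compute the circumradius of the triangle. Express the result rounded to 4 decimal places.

By the law of cosines, |FE|² = |ED|² + |DF|² − 2·|ED|·|DF|·cos D = 9493.2, so |FE| ≈ 97.433.
Area = ½·|ED|·|DF|·sin D ≈ 1459.3.
Circumradius = |FE|/(2 sin D) ≈ 52.963.

52.9631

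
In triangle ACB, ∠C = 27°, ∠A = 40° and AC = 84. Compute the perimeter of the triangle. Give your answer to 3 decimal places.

perimeter ≈ 184.086

The third angle is ∠B = 180° − ∠A − ∠C = 113.00°.
Law of sines: CB = AC·sin A/sin B ≈ 58.657.
Law of sines: BA = AC·sin C/sin B ≈ 41.429.
Semiperimeter s = (58.657+41.429+84)/2 = 92.043.
Perimeter = 58.657 + 41.429 + 84 = 184.09.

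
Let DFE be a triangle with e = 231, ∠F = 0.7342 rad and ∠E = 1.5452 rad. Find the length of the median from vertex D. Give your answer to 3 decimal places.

m_D ≈ 175.981

The third angle is ∠D = π − ∠F − ∠E = 0.8622 rad.
Law of sines: d = e·sin D/sin E ≈ 175.45.
Law of sines: f = e·sin F/sin E ≈ 154.82.
Median from D: ½√(2·f² + 2·e² − d²) ≈ 175.98.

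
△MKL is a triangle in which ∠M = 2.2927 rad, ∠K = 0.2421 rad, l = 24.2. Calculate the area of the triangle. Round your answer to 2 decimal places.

area ≈ 92.40

The third angle is ∠L = π − ∠M − ∠K = 0.6068 rad.
Law of sines: m = l·sin M/sin L ≈ 31.852.
Law of sines: k = l·sin K/sin L ≈ 10.174.
Area = ½·l·m·sin K ≈ 92.399.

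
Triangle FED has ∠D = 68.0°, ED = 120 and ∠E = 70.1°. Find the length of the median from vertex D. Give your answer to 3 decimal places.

The third angle is ∠F = 180° − ∠E − ∠D = 41.90°.
Law of sines: DF = ED·sin E/sin F ≈ 168.96.
Law of sines: FE = ED·sin D/sin F ≈ 166.6.
Median from D: ½√(2·ED² + 2·DF² − FE²) ≈ 120.56.

m_D ≈ 120.557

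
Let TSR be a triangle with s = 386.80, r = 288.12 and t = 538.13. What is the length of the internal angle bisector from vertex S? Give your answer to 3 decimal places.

347.947

By the law of cosines, cos S = (r² + t² − s²) / (2·r·t) ≈ 0.71909, so ∠S ≈ 0.7683 rad.
The bisector from S has length 2·r·t·cos(∠S/2)/(r+t) ≈ 347.95.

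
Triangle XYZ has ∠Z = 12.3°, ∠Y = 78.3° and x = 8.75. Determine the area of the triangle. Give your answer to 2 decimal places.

The third angle is ∠X = 180° − ∠Y − ∠Z = 89.40°.
Law of sines: y = x·sin Y/sin X ≈ 8.5687.
Law of sines: z = x·sin Z/sin X ≈ 1.8641.
Area = ½·x·y·sin Z ≈ 7.9861.

area ≈ 7.99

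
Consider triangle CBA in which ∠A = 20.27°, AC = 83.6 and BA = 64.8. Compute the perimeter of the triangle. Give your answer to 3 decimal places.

perimeter ≈ 180.407

By the law of cosines, CB² = BA² + AC² − 2·BA·AC·cos A = 1024.4, so CB ≈ 32.007.
Semiperimeter s = (64.8+83.6+32.007)/2 = 90.203.
Perimeter = 64.8 + 83.6 + 32.007 = 180.41.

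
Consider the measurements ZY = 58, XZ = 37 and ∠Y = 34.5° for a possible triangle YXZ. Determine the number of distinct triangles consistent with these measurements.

ZY·sin Y = 58·sin(34.5°) ≈ 32.85.
Since ZY sin Y < XZ < ZY (32.85 < 37 < 58), two triangles exist.

2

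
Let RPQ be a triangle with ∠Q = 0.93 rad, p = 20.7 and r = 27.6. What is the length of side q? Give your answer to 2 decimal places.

By the law of cosines, q² = r² + p² − 2·r·p·cos Q = 507.14, so q ≈ 22.52.

22.52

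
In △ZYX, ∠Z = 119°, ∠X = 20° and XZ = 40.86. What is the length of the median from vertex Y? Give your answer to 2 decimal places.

35.96

The third angle is ∠Y = 180° − ∠X − ∠Z = 41.00°.
Law of sines: YX = XZ·sin Z/sin Y ≈ 54.472.
Law of sines: ZY = XZ·sin X/sin Y ≈ 21.301.
Median from Y: ½√(2·ZY² + 2·YX² − XZ²) ≈ 35.96.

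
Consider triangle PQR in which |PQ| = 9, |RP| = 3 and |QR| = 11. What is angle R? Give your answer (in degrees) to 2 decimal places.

∠R ≈ 42.06°

By the law of cosines, cos R = (|QR|² + |RP|² − |PQ|²) / (2·|QR|·|RP|) ≈ 0.74242, so ∠R ≈ 42.06°.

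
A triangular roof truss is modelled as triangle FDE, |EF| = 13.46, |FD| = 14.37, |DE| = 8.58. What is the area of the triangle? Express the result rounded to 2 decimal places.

Semiperimeter s = (8.58 + 13.46 + 14.37)/2 = 18.205.
Heron's formula: area = √(18.205·9.625·4.745·3.835) ≈ 56.467.

area ≈ 56.47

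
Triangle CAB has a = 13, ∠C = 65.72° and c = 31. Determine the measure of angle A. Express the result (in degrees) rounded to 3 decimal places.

Law of sines: sin A = a·sin C/c ≈ 0.38226.
Since c ≥ a, only the acute value applies: ∠A ≈ 22.47°.
Then ∠B = 180° − ∠C − ∠A ≈ 91.81°.

∠A ≈ 22.474°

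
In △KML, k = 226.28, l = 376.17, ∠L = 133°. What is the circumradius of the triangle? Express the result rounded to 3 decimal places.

257.174

Law of sines: sin K = k·sin L/l ≈ 0.43994.
Since l ≥ k, only the acute value applies: ∠K ≈ 26.10°.
Then ∠M = 180° − ∠L − ∠K ≈ 20.90°.
Law of sines gives m = l·sin M/sin L ≈ 183.49.
Circumradius = l/(2 sin L) ≈ 257.17.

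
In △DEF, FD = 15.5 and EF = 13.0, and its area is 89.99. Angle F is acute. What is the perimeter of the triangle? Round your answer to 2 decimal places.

perimeter ≈ 43.60

From area = ½·EF·FD·sin F, we get sin F = 2·area/(EF·FD) ≈ 0.89320.
Taking the acute solution, ∠F ≈ 63.28°.
Law of cosines then gives DE ≈ 15.101.
Perimeter = 13 + 15.5 + 15.101 = 43.601.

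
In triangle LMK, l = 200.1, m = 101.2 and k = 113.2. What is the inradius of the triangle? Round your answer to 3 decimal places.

Semiperimeter s = (200.1 + 101.2 + 113.2)/2 = 207.25.
Heron's formula: area = √(207.25·7.15·106.05·94.05) ≈ 3844.5.
Inradius = area/s = 3844.5/207.25 ≈ 18.55.

r ≈ 18.550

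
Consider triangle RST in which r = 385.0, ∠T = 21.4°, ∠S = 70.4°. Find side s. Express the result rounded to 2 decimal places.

362.87

The third angle is ∠R = 180° − ∠S − ∠T = 88.20°.
Law of sines: s = r·sin S/sin R ≈ 362.87.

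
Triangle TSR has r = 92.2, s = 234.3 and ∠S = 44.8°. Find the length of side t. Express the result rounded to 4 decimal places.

290.5352

Law of sines: sin R = r·sin S/s ≈ 0.27728.
Since s ≥ r, only the acute value applies: ∠R ≈ 16.10°.
Then ∠T = 180° − ∠S − ∠R ≈ 119.10°.
Law of sines gives t = s·sin T/sin S ≈ 290.54.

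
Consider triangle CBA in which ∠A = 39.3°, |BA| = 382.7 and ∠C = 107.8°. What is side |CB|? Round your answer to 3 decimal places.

254.582

The third angle is ∠B = 180° − ∠A − ∠C = 32.90°.
Law of sines: |CB| = |BA|·sin A/sin C ≈ 254.58.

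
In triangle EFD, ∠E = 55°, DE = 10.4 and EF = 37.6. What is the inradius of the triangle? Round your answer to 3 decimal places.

By the law of cosines, FD² = DE² + EF² − 2·DE·EF·cos E = 1073.3, so FD ≈ 32.762.
Area = ½·DE·EF·sin E ≈ 160.16.
Semiperimeter s = (32.762+10.4+37.6)/2 = 40.381.
Inradius = area/s = 160.16/40.381 ≈ 3.9662.

r ≈ 3.966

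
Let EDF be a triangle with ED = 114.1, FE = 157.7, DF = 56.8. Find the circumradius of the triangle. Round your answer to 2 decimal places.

105.62

By the law of cosines, cos E = (FE² + ED² − DF²) / (2·FE·ED) ≈ 0.96317, so ∠E ≈ 15.60°.
Circumradius = DF/(2 sin E) ≈ 105.62.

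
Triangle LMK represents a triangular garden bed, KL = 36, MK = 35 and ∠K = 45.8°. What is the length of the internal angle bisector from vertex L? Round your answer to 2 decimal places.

By the law of cosines, LM² = MK² + KL² − 2·MK·KL·cos K = 764.14, so LM ≈ 27.643.
Law of cosines again: cos L = (KL² + LM² − MK²)/(2·KL·LM) ≈ 0.41961, so ∠L ≈ 65.19°.
The bisector from L has length 2·KL·LM·cos(∠L/2)/(KL+LM) ≈ 26.347.

t_L ≈ 26.35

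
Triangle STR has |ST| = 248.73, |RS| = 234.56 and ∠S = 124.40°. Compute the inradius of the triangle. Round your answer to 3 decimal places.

By the law of cosines, |TR|² = |RS|² + |ST|² − 2·|RS|·|ST|·cos S = 1.8281e+05, so |TR| ≈ 427.56.
Area = ½·|RS|·|ST|·sin S ≈ 24069.
Semiperimeter s = (427.56+234.56+248.73)/2 = 455.43.
Inradius = area/s = 24069/455.43 ≈ 52.85.

r ≈ 52.850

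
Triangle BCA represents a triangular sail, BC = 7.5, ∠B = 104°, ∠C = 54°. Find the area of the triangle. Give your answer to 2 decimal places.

The third angle is ∠A = 180° − ∠B − ∠C = 22.00°.
Law of sines: CA = BC·sin B/sin A ≈ 19.426.
Law of sines: AB = BC·sin C/sin A ≈ 16.197.
Area = ½·BC·CA·sin C ≈ 58.936.

area ≈ 58.94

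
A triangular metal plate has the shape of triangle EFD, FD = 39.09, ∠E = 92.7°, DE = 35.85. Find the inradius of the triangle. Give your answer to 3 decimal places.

r ≈ 5.632

Law of sines: sin F = DE·sin E/FD ≈ 0.91610.
Since FD ≥ DE, only the acute value applies: ∠F ≈ 66.36°.
Then ∠D = 180° − ∠E − ∠F ≈ 20.94°.
Law of sines gives EF = FD·sin D/sin E ≈ 13.985.
Area = ½·FD·DE·sin D ≈ 250.4.
Semiperimeter s = (39.09+35.85+13.985)/2 = 44.462.
Inradius = area/s = 250.4/44.462 ≈ 5.6317.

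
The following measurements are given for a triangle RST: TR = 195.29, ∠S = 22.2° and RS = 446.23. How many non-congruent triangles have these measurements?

2

RS·sin S = 446.23·sin(22.2°) ≈ 168.6.
Since RS sin S < TR < RS (168.6 < 195.29 < 446.23), two triangles exist.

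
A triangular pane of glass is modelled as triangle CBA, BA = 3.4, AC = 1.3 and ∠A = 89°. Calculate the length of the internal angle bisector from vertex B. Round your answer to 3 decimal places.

t_B ≈ 3.447

By the law of cosines, CB² = BA² + AC² − 2·BA·AC·cos A = 13.096, so CB ≈ 3.6188.
Law of cosines again: cos B = (CB² + BA² − AC²)/(2·CB·BA) ≈ 0.93327, so ∠B ≈ 21.05°.
The bisector from B has length 2·CB·BA·cos(∠B/2)/(CB+BA) ≈ 3.447.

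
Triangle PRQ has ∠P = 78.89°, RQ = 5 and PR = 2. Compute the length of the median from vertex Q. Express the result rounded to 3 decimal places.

4.891

Law of sines: sin Q = PR·sin P/RQ ≈ 0.39250.
Since RQ ≥ PR, only the acute value applies: ∠Q ≈ 23.11°.
Then ∠R = 180° − ∠P − ∠Q ≈ 78.00°.
Law of sines gives QP = RQ·sin R/sin P ≈ 4.9841.
Median from Q: ½√(2·RQ² + 2·QP² − PR²) ≈ 4.8909.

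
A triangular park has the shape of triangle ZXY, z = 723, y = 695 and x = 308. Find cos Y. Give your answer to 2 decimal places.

cos Y ≈ 0.30

By the law of cosines, cos Y = (z² + x² − y²) / (2·z·x) ≈ 0.30215, so ∠Y ≈ 72.41°.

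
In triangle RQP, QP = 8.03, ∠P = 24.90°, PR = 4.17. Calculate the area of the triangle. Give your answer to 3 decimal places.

Area = ½·QP·PR·sin P ≈ 7.0492.

area ≈ 7.049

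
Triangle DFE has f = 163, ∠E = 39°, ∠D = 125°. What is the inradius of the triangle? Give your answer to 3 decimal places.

r ≈ 48.737

The third angle is ∠F = 180° − ∠E − ∠D = 16.00°.
Law of sines: d = f·sin D/sin F ≈ 484.41.
Law of sines: e = f·sin E/sin F ≈ 372.15.
Area = ½·f·d·sin E ≈ 24845.
Semiperimeter s = (484.41+163+372.15)/2 = 509.78.
Inradius = area/s = 24845/509.78 ≈ 48.737.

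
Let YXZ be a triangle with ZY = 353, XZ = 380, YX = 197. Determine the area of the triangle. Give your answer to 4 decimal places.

area ≈ 34443.9022

Semiperimeter s = (380 + 353 + 197)/2 = 465.
Heron's formula: area = √(465·85·112·268) ≈ 34444.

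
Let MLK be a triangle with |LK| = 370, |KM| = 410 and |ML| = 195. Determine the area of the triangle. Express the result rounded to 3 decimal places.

area ≈ 36034.627

Semiperimeter s = (370 + 410 + 195)/2 = 487.5.
Heron's formula: area = √(487.5·117.5·77.5·292.5) ≈ 36035.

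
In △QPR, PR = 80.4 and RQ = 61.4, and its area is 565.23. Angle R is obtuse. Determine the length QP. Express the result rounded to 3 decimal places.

140.872

From area = ½·PR·RQ·sin R, we get sin R = 2·area/(PR·RQ) ≈ 0.22900.
Taking the obtuse solution, ∠R ≈ 166.76°.
Law of cosines then gives QP ≈ 140.87.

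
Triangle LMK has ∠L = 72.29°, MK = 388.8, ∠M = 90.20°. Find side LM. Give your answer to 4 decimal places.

122.7988

The third angle is ∠K = 180° − ∠L − ∠M = 17.51°.
Law of sines: LM = MK·sin K/sin L ≈ 122.8.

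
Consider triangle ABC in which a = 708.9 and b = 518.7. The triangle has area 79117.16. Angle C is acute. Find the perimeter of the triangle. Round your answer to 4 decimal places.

From area = ½·a·b·sin C, we get sin C = 2·area/(a·b) ≈ 0.43033.
Taking the acute solution, ∠C ≈ 25.49°.
Law of cosines then gives c ≈ 328.26.
Perimeter = 708.9 + 518.7 + 328.26 = 1555.9.

perimeter ≈ 1555.8557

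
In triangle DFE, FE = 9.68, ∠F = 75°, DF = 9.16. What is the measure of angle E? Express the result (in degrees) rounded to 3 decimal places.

50.440

By the law of cosines, ED² = DF² + FE² − 2·DF·FE·cos F = 131.71, so ED ≈ 11.476.
Law of cosines again: cos E = (FE² + ED² − DF²)/(2·FE·ED) ≈ 0.63689, so ∠E ≈ 50.44°.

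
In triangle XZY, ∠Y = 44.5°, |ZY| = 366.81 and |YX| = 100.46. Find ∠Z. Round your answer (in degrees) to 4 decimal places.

13.4178

By the law of cosines, |XZ|² = |ZY|² + |YX|² − 2·|ZY|·|YX|·cos Y = 92076, so |XZ| ≈ 303.44.
Law of cosines again: cos Z = (|XZ|² + |ZY|² − |YX|²)/(2·|XZ|·|ZY|) ≈ 0.97270, so ∠Z ≈ 13.42°.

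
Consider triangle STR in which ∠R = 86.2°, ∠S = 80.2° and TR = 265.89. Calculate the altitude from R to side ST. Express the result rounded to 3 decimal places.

The third angle is ∠T = 180° − ∠R − ∠S = 13.60°.
Law of sines: RS = TR·sin T/sin S ≈ 63.448.
Law of sines: ST = TR·sin R/sin S ≈ 269.23.
Area = ½·TR·RS·sin R ≈ 8416.5.
The altitude from R has length 2·area/ST ≈ 62.522.

62.522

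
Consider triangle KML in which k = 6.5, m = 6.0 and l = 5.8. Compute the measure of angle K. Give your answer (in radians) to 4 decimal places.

By the law of cosines, cos K = (m² + l² − k²) / (2·m·l) ≈ 0.39353, so ∠K ≈ 1.1663 rad.

1.1663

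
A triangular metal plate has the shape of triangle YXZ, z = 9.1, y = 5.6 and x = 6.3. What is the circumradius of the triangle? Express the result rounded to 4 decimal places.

4.6145

By the law of cosines, cos Y = (x² + z² − y²) / (2·x·z) ≈ 0.79487, so ∠Y ≈ 37.36°.
Circumradius = y/(2 sin Y) ≈ 4.6145.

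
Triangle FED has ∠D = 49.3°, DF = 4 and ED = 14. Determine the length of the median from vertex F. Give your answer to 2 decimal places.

5.34

By the law of cosines, FE² = ED² + DF² − 2·ED·DF·cos D = 138.96, so FE ≈ 11.788.
Median from F: ½√(2·DF² + 2·FE² − ED²) ≈ 5.3369.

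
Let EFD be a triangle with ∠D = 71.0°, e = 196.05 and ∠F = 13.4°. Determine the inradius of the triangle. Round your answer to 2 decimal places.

The third angle is ∠E = 180° − ∠F − ∠D = 95.60°.
Law of sines: f = e·sin F/sin E ≈ 45.652.
Law of sines: d = e·sin D/sin E ≈ 186.26.
Area = ½·e·f·sin D ≈ 4231.2.
Semiperimeter s = (196.05+45.652+186.26)/2 = 213.98.
Inradius = area/s = 4231.2/213.98 ≈ 19.774.

r ≈ 19.77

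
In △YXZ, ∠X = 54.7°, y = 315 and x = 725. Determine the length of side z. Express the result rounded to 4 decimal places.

Law of sines: sin Y = y·sin X/x ≈ 0.35460.
Since x ≥ y, only the acute value applies: ∠Y ≈ 20.77°.
Then ∠Z = 180° − ∠X − ∠Y ≈ 104.53°.
Law of sines gives z = x·sin Z/sin X ≈ 859.91.

859.9139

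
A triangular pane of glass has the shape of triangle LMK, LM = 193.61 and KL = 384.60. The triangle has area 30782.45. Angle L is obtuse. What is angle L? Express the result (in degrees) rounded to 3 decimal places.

∠L ≈ 124.229°

From area = ½·KL·LM·sin L, we get sin L = 2·area/(KL·LM) ≈ 0.82679.
Taking the obtuse solution, ∠L ≈ 124.23°.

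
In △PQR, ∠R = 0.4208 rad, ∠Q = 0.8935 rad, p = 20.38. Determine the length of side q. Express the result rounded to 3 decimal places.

The third angle is ∠P = π − ∠Q − ∠R = 1.8273 rad.
Law of sines: q = p·sin Q/sin P ≈ 16.419.

16.419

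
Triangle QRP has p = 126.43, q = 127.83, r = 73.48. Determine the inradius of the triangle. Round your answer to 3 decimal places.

Semiperimeter s = (127.83 + 73.48 + 126.43)/2 = 163.87.
Heron's formula: area = √(163.87·36.04·90.39·37.44) ≈ 4470.6.
Inradius = area/s = 4470.6/163.87 ≈ 27.282.

27.282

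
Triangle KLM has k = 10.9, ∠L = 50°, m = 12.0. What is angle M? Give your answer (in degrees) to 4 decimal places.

By the law of cosines, l² = m² + k² − 2·m·k·cos L = 94.657, so l ≈ 9.7292.
Law of cosines again: cos M = (k² + l² − m²)/(2·k·l) ≈ 0.32753, so ∠M ≈ 70.88°.

∠M ≈ 70.8814°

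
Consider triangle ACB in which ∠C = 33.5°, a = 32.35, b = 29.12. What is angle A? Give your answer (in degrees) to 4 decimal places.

83.1535

By the law of cosines, c² = b² + a² − 2·b·a·cos C = 323.4, so c ≈ 17.983.
Law of cosines again: cos A = (c² + b² − a²)/(2·c·b) ≈ 0.11921, so ∠A ≈ 83.15°.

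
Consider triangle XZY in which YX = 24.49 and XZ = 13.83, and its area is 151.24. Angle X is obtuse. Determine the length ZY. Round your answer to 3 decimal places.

From area = ½·YX·XZ·sin X, we get sin X = 2·area/(YX·XZ) ≈ 0.89307.
Taking the obtuse solution, ∠X ≈ 116.74°.
Law of cosines then gives ZY ≈ 33.103.

33.103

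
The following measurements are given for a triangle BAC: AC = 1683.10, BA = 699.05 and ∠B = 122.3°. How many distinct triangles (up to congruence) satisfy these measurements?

BA·sin B = 699.05·sin(122.3°) ≈ 590.9.
Since ∠B is not acute, a triangle exists only if AC > BA; here AC > BA, so there is exactly one triangle.

1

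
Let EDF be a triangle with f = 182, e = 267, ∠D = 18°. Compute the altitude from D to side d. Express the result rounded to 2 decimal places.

137.18

By the law of cosines, d² = f² + e² − 2·f·e·cos D = 11982, so d ≈ 109.46.
Area = ½·f·e·sin D ≈ 7508.2.
The altitude from D has length 2·area/d ≈ 137.18.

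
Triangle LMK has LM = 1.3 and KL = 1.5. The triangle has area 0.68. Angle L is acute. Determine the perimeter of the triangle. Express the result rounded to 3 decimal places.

From area = ½·KL·LM·sin L, we get sin L = 2·area/(KL·LM) ≈ 0.69744.
Taking the acute solution, ∠L ≈ 44.22°.
Law of cosines then gives MK ≈ 1.0701.
Perimeter = 1.0701 + 1.5 + 1.3 = 3.8701.

3.870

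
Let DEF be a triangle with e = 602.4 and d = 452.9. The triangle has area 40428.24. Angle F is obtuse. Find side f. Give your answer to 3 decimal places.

1043.621

From area = ½·d·e·sin F, we get sin F = 2·area/(d·e) ≈ 0.29637.
Taking the obtuse solution, ∠F ≈ 162.76°.
Law of cosines then gives f ≈ 1043.6.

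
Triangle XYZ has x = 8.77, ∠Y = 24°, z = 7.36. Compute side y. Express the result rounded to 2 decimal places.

3.63

By the law of cosines, y² = z² + x² − 2·z·x·cos Y = 13.149, so y ≈ 3.6261.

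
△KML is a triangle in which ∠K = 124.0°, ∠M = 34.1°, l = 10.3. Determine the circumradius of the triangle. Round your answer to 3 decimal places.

13.807

The third angle is ∠L = 180° − ∠K − ∠M = 21.90°.
Law of sines: k = l·sin K/sin L ≈ 22.894.
Law of sines: m = l·sin M/sin L ≈ 15.482.
Circumradius = l/(2 sin L) ≈ 13.807.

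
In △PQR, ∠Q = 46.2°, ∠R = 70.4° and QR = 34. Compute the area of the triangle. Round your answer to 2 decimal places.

439.53

The third angle is ∠P = 180° − ∠Q − ∠R = 63.40°.
Law of sines: RP = QR·sin Q/sin P ≈ 27.445.
Law of sines: PQ = QR·sin R/sin P ≈ 35.822.
Area = ½·QR·RP·sin R ≈ 439.53.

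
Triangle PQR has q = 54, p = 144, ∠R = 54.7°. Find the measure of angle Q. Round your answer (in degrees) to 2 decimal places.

∠Q ≈ 21.34°

By the law of cosines, r² = p² + q² − 2·p·q·cos R = 14665, so r ≈ 121.1.
Law of cosines again: cos Q = (r² + p² − q²)/(2·r·p) ≈ 0.93143, so ∠Q ≈ 21.34°.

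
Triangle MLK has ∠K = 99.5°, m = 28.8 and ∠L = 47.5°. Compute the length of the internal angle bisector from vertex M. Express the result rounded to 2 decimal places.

The third angle is ∠M = 180° − ∠L − ∠K = 33.00°.
Law of sines: l = m·sin L/sin M ≈ 38.987.
Law of sines: k = m·sin K/sin M ≈ 52.154.
The bisector from M has length 2·l·k·cos(∠M/2)/(l+k) ≈ 42.782.

42.78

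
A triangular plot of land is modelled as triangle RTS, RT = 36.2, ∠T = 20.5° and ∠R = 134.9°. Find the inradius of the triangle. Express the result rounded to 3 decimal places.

r ≈ 6.089

The third angle is ∠S = 180° − ∠R − ∠T = 24.60°.
Law of sines: TS = RT·sin R/sin S ≈ 61.598.
Law of sines: SR = RT·sin T/sin S ≈ 30.454.
Area = ½·RT·TS·sin T ≈ 390.45.
Semiperimeter s = (61.598+30.454+36.2)/2 = 64.126.
Inradius = area/s = 390.45/64.126 ≈ 6.0888.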